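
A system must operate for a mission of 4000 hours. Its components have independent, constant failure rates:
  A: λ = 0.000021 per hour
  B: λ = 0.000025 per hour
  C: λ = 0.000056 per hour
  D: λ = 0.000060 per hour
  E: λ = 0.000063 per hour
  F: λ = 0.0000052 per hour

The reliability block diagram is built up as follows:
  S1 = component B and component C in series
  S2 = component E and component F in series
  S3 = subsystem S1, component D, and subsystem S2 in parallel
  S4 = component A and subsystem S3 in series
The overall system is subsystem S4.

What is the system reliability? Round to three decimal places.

0.906

R(A) = exp(−0.000021 × 4000) = 0.91943
R(B) = exp(−0.000025 × 4000) = 0.90484
R(C) = exp(−0.000056 × 4000) = 0.79932
R(D) = exp(−0.000060 × 4000) = 0.78663
R(E) = exp(−0.000063 × 4000) = 0.77724
R(F) = exp(−0.0000052 × 4000) = 0.97941
Series (B and C): 0.90484 × 0.79932 = 0.72326
Series (E and F): 0.77724 × 0.97941 = 0.76124
Parallel ([0.72326], D, and [0.76124]): 1 − (1 − 0.72326)(1 − 0.78663)(1 − 0.76124) = 0.98590
Series (A and [0.98590]): 0.91943 × 0.98590 = 0.906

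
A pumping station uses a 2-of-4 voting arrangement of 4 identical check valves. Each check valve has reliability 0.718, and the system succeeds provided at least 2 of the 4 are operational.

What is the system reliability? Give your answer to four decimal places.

0.9293

R = Σ_{i=2}^{4} C(4,i) p^i (1−p)^{4−i} with p = 0.718
C(4,2)·0.718^2·0.282^2 = 0.245979
C(4,3)·0.718^3·0.282^1 = 0.417525
C(4,4)·0.718^4·0.282^0 = 0.265765
Sum = 0.9293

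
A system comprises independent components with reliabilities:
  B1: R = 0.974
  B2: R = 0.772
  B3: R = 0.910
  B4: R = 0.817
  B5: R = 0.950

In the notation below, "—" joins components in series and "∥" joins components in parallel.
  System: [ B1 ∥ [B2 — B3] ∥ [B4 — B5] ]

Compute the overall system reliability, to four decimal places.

0.9983

Series (B2 and B3): 0.772000 × 0.910000 = 0.702520
Series (B4 and B5): 0.817000 × 0.950000 = 0.776150
Parallel (B1, [0.702520], and [0.776150]): 1 − (1 − 0.974000)(1 − 0.702520)(1 − 0.776150) = 0.9983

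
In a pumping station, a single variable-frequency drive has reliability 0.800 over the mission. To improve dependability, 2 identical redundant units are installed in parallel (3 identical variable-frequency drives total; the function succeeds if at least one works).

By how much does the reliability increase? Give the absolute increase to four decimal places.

R_before = 0.800
R_after = 1 − (1 − 0.800)^3 = 0.9920
ΔR = 0.9920 − 0.800 = 0.1920

0.1920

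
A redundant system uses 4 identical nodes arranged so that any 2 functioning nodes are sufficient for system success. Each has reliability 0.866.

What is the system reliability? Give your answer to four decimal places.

0.9913

R = Σ_{i=2}^{4} C(4,i) p^i (1−p)^{4−i} with p = 0.866
C(4,2)·0.866^2·0.134^2 = 0.080797
C(4,3)·0.866^3·0.134^1 = 0.348112
C(4,4)·0.866^4·0.134^0 = 0.562434
Sum = 0.9913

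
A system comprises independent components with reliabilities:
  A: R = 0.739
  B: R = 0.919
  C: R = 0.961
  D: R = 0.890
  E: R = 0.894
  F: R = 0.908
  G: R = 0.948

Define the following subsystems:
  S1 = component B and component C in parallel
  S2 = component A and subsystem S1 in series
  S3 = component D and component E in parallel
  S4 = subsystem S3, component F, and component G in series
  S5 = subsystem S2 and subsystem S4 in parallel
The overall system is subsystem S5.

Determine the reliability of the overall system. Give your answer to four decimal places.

Parallel (B and C): 1 − (1 − 0.919000)(1 − 0.961000) = 0.996841
Series (A and [0.996841]): 0.739000 × 0.996841 = 0.736665
Parallel (D and E): 1 − (1 − 0.890000)(1 − 0.894000) = 0.988340
Series ([0.988340], F, and G): 0.988340 × 0.908000 × 0.948000 = 0.850747
Parallel ([0.736665] and [0.850747]): 1 − (1 − 0.736665)(1 − 0.850747) = 0.9607

0.9607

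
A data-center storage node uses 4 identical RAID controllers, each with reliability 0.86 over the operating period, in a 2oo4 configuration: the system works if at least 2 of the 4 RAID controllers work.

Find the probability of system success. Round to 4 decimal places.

0.9902

R = Σ_{i=2}^{4} C(4,i) p^i (1−p)^{4−i} with p = 0.86
C(4,2)·0.86^2·0.14^2 = 0.086977
C(4,3)·0.86^3·0.14^1 = 0.356191
C(4,4)·0.86^4·0.14^0 = 0.547008
Sum = 0.9902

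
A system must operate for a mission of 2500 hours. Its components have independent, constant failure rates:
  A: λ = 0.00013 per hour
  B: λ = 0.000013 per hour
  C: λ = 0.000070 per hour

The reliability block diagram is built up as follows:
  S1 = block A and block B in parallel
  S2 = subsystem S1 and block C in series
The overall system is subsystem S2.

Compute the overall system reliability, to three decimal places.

R(A) = exp(−0.00013 × 2500) = 0.72253
R(B) = exp(−0.000013 × 2500) = 0.96802
R(C) = exp(−0.000070 × 2500) = 0.83946
Parallel (A and B): 1 − (1 − 0.72253)(1 − 0.96802) = 0.99113
Series ([0.99113] and C): 0.99113 × 0.83946 = 0.832

0.832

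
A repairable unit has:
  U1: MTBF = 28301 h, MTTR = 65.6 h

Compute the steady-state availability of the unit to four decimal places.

0.9977

A(U1) = MTBF/(MTBF+MTTR) = 28301/(28301+65.6) = 0.9977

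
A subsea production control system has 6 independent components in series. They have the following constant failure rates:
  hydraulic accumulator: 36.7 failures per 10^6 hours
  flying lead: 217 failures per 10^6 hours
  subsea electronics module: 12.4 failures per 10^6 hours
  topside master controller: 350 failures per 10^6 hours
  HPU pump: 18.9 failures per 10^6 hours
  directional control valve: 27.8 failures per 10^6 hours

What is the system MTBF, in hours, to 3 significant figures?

Series of exponential components: λ_sys = Σ λ_i
λ_sys = 0.0000367 + 0.000217 + 0.0000124 + 0.000350 + 0.0000189 + 0.0000278 = 6.6280e-04 /h
MTBF = 1 / λ_sys = 1510 h

1510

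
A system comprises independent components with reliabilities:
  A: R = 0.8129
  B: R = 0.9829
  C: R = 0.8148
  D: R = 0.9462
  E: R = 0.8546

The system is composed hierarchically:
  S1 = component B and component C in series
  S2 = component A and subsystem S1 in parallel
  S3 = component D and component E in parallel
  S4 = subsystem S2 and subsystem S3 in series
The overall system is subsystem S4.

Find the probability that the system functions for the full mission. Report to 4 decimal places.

Series (B and C): 0.982900 × 0.814800 = 0.800867
Parallel (A and [0.800867]): 1 − (1 − 0.812900)(1 − 0.800867) = 0.962742
Parallel (D and E): 1 − (1 − 0.946200)(1 − 0.854600) = 0.992177
Series ([0.962742] and [0.992177]): 0.962742 × 0.992177 = 0.9552

0.9552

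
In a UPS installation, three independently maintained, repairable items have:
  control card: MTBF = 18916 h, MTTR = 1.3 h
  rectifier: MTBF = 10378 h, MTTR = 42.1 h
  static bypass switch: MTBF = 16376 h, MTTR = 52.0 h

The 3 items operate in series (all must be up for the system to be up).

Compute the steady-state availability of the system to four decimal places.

0.9927

A(control card) = MTBF/(MTBF+MTTR) = 18916/(18916+1.3) = 0.999931
A(rectifier) = MTBF/(MTBF+MTTR) = 10378/(10378+42.1) = 0.995960
A(static bypass switch) = MTBF/(MTBF+MTTR) = 16376/(16376+52.0) = 0.996835
Series availability: 0.999931 × 0.995960 × 0.996835 = 0.9927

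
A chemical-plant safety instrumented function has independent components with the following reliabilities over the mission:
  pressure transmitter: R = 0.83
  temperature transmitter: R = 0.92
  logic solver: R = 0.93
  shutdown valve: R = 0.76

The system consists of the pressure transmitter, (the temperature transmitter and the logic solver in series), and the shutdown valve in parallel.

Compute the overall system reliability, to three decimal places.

0.994

Series (temperature transmitter and logic solver): 0.92000 × 0.93000 = 0.85560
Parallel (pressure transmitter, [0.85560], and shutdown valve): 1 − (1 − 0.83000)(1 − 0.85560)(1 − 0.76000) = 0.994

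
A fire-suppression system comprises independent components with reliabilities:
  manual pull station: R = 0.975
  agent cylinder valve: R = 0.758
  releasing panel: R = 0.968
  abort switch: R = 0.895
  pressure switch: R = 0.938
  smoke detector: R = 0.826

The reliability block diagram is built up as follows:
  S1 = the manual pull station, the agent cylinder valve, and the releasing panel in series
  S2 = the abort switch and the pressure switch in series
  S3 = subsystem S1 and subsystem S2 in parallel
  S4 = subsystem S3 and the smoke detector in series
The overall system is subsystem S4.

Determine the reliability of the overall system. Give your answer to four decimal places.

Series (manual pull station, agent cylinder valve, and releasing panel): 0.975000 × 0.758000 × 0.968000 = 0.715400
Series (abort switch and pressure switch): 0.895000 × 0.938000 = 0.839510
Parallel ([0.715400] and [0.839510]): 1 − (1 − 0.715400)(1 − 0.839510) = 0.954325
Series ([0.954325] and smoke detector): 0.954325 × 0.826000 = 0.7883

0.7883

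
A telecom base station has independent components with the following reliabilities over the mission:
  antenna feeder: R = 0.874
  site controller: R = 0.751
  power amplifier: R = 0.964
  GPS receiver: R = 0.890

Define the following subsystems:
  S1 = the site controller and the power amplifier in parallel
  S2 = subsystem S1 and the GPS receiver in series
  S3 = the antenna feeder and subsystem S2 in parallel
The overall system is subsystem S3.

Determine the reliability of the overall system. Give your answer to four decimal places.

0.9851

Parallel (site controller and power amplifier): 1 − (1 − 0.751000)(1 − 0.964000) = 0.991036
Series ([0.991036] and GPS receiver): 0.991036 × 0.890000 = 0.882022
Parallel (antenna feeder and [0.882022]): 1 − (1 − 0.874000)(1 − 0.882022) = 0.9851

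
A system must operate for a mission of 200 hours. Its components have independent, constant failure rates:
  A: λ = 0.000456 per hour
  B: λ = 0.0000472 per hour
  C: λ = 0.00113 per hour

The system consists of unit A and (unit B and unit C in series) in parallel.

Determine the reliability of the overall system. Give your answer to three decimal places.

R(A) = exp(−0.000456 × 200) = 0.91284
R(B) = exp(−0.0000472 × 200) = 0.99060
R(C) = exp(−0.00113 × 200) = 0.79772
Series (B and C): 0.99060 × 0.79772 = 0.79022
Parallel (A and [0.79022]): 1 − (1 − 0.91284)(1 − 0.79022) = 0.982

0.982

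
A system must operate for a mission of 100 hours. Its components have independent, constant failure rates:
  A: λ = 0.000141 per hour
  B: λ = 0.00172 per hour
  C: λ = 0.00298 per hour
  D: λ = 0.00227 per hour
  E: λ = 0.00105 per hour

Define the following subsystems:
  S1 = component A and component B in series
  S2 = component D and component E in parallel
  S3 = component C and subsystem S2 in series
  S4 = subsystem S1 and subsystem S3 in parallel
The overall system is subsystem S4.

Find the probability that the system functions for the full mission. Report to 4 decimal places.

R(A) = exp(−0.000141 × 100) = 0.985999
R(B) = exp(−0.00172 × 100) = 0.841979
R(C) = exp(−0.00298 × 100) = 0.742301
R(D) = exp(−0.00227 × 100) = 0.796921
R(E) = exp(−0.00105 × 100) = 0.900325
Series (A and B): 0.985999 × 0.841979 = 0.830190
Parallel (D and E): 1 − (1 − 0.796921)(1 − 0.900325) = 0.979758
Series (C and [0.979758]): 0.742301 × 0.979758 = 0.727275
Parallel ([0.830190] and [0.727275]): 1 − (1 − 0.830190)(1 − 0.727275) = 0.9537

0.9537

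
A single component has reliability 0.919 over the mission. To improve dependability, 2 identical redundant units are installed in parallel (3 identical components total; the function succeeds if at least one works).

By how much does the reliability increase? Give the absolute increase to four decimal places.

R_before = 0.919
R_after = 1 − (1 − 0.919)^3 = 0.9995
ΔR = 0.9995 − 0.919 = 0.0805

0.0805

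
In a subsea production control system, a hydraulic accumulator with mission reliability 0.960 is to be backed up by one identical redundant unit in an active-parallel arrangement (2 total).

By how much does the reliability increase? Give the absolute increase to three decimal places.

0.038

R_before = 0.960
R_after = 1 − (1 − 0.960)^2 = 0.998
ΔR = 0.998 − 0.960 = 0.038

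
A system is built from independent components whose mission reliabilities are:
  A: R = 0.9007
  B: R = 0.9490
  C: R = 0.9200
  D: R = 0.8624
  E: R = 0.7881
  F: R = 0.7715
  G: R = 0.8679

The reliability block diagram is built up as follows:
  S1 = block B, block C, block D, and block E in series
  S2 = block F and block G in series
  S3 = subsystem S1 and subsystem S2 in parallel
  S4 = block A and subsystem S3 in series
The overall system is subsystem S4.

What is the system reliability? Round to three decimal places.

0.780

Series (B, C, D, and E): 0.94900 × 0.92000 × 0.86240 × 0.78810 = 0.59340
Series (F and G): 0.77150 × 0.86790 = 0.66958
Parallel ([0.59340] and [0.66958]): 1 − (1 − 0.59340)(1 − 0.66958) = 0.86565
Series (A and [0.86565]): 0.90070 × 0.86565 = 0.780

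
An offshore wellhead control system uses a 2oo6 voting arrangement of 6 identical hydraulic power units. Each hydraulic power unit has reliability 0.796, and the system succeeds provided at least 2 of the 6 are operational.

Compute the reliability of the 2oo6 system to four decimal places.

0.9982

R = Σ_{i=2}^{6} C(6,i) p^i (1−p)^{6−i} with p = 0.796
C(6,2)·0.796^2·0.204^4 = 0.016460
C(6,3)·0.796^3·0.204^3 = 0.085637
C(6,4)·0.796^4·0.204^2 = 0.250613
C(6,5)·0.796^5·0.204^1 = 0.391153
C(6,6)·0.796^6·0.204^0 = 0.254377
Sum = 0.9982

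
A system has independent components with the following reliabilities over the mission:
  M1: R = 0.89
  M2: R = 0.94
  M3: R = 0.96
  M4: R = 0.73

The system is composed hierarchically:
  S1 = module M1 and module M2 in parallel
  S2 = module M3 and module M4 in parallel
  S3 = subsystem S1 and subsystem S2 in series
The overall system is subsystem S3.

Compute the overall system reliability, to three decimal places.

0.983

Parallel (M1 and M2): 1 − (1 − 0.89000)(1 − 0.94000) = 0.99340
Parallel (M3 and M4): 1 − (1 − 0.96000)(1 − 0.73000) = 0.98920
Series ([0.99340] and [0.98920]): 0.99340 × 0.98920 = 0.983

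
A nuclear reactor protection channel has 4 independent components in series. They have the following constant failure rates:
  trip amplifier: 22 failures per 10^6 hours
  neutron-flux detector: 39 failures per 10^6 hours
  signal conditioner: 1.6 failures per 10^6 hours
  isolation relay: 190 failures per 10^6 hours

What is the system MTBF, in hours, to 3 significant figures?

Series of exponential components: λ_sys = Σ λ_i
λ_sys = 0.000022 + 0.000039 + 0.0000016 + 0.00019 = 2.5260e-04 /h
MTBF = 1 / λ_sys = 3960 h

3960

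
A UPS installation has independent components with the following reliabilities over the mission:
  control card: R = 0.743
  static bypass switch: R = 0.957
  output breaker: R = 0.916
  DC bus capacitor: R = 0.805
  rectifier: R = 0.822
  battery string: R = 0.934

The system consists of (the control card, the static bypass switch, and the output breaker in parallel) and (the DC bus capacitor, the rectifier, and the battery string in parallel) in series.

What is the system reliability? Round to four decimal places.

0.9968

Parallel (control card, static bypass switch, and output breaker): 1 − (1 − 0.743000)(1 − 0.957000)(1 − 0.916000) = 0.999072
Parallel (DC bus capacitor, rectifier, and battery string): 1 − (1 − 0.805000)(1 − 0.822000)(1 − 0.934000) = 0.997709
Series ([0.999072] and [0.997709]): 0.999072 × 0.997709 = 0.9968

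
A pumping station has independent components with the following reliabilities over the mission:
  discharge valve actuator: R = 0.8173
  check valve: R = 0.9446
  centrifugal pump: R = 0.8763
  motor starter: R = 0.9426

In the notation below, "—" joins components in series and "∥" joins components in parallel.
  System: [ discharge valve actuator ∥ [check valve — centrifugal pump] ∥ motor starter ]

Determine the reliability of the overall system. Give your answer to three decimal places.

Series (check valve and centrifugal pump): 0.94460 × 0.87630 = 0.82775
Parallel (discharge valve actuator, [0.82775], and motor starter): 1 − (1 − 0.81730)(1 − 0.82775)(1 − 0.94260) = 0.998

0.998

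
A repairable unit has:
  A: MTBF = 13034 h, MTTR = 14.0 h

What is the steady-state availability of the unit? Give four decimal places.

0.9989

A(A) = MTBF/(MTBF+MTTR) = 13034/(13034+14.0) = 0.9989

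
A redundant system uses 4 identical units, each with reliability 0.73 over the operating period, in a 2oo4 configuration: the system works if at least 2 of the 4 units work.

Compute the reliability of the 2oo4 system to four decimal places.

R = Σ_{i=2}^{4} C(4,i) p^i (1−p)^{4−i} with p = 0.73
C(4,2)·0.73^2·0.27^2 = 0.233090
C(4,3)·0.73^3·0.27^1 = 0.420138
C(4,4)·0.73^4·0.27^0 = 0.283982
Sum = 0.9372

0.9372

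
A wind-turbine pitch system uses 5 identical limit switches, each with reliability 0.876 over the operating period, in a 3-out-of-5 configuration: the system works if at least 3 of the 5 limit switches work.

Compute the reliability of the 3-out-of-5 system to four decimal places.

0.9843

R = Σ_{i=3}^{5} C(5,i) p^i (1−p)^{5−i} with p = 0.876
C(5,3)·0.876^3·0.124^2 = 0.103361
C(5,4)·0.876^4·0.124^1 = 0.365097
C(5,5)·0.876^5·0.124^0 = 0.515847
Sum = 0.9843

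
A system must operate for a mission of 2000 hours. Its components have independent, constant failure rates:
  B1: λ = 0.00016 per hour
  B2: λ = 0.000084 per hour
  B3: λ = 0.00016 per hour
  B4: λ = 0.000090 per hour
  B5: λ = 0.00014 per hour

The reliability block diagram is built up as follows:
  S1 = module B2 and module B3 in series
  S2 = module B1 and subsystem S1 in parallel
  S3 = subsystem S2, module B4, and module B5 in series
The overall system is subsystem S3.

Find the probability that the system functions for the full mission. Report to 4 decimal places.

R(B1) = exp(−0.00016 × 2000) = 0.726149
R(B2) = exp(−0.000084 × 2000) = 0.845354
R(B3) = exp(−0.00016 × 2000) = 0.726149
R(B4) = exp(−0.000090 × 2000) = 0.835270
R(B5) = exp(−0.00014 × 2000) = 0.755784
Series (B2 and B3): 0.845354 × 0.726149 = 0.613853
Parallel (B1 and [0.613853]): 1 − (1 − 0.726149)(1 − 0.613853) = 0.894253
Series ([0.894253], B4, and B5): 0.894253 × 0.835270 × 0.755784 = 0.5645

0.5645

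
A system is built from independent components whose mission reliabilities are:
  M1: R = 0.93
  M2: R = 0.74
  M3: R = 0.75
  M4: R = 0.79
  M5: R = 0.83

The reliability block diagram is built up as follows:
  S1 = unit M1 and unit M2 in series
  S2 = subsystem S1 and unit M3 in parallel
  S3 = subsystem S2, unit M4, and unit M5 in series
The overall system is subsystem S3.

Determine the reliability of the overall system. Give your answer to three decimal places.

Series (M1 and M2): 0.93000 × 0.74000 = 0.68820
Parallel ([0.68820] and M3): 1 − (1 − 0.68820)(1 − 0.75000) = 0.92205
Series ([0.92205], M4, and M5): 0.92205 × 0.79000 × 0.83000 = 0.605

0.605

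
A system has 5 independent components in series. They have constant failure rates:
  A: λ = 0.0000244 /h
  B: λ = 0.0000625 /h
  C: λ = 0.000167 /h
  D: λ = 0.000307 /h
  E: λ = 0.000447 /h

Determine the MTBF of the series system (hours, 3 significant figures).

Series of exponential components: λ_sys = Σ λ_i
λ_sys = 0.0000244 + 0.0000625 + 0.000167 + 0.000307 + 0.000447 = 1.0079e-03 /h
MTBF = 1 / λ_sys = 992 h

992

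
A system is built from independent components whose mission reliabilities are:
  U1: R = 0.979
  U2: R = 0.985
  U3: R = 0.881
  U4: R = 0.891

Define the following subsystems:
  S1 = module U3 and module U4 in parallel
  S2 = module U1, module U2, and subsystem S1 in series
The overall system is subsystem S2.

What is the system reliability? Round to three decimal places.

Parallel (U3 and U4): 1 − (1 − 0.88100)(1 − 0.89100) = 0.98703
Series (U1, U2, and [0.98703]): 0.97900 × 0.98500 × 0.98703 = 0.952

0.952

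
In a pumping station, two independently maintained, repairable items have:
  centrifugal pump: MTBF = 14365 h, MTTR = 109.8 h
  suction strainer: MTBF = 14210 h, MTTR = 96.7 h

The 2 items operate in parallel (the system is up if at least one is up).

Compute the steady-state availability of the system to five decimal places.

0.99995

A(centrifugal pump) = MTBF/(MTBF+MTTR) = 14365/(14365+109.8) = 0.992414
A(suction strainer) = MTBF/(MTBF+MTTR) = 14210/(14210+96.7) = 0.993241
Parallel availability: 1 − (1 − 0.992414)(1 − 0.993241) = 0.99995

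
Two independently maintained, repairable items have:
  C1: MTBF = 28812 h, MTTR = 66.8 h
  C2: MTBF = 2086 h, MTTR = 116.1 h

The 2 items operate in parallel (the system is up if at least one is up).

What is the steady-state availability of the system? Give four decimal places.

A(C1) = MTBF/(MTBF+MTTR) = 28812/(28812+66.8) = 0.997687
A(C2) = MTBF/(MTBF+MTTR) = 2086/(2086+116.1) = 0.947278
Parallel availability: 1 − (1 − 0.997687)(1 − 0.947278) = 0.9999

0.9999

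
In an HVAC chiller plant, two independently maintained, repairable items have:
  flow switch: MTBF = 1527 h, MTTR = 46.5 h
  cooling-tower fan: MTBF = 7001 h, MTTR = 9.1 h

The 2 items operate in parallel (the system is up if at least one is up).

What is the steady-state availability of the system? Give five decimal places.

A(flow switch) = MTBF/(MTBF+MTTR) = 1527/(1527+46.5) = 0.970448
A(cooling-tower fan) = MTBF/(MTBF+MTTR) = 7001/(7001+9.1) = 0.998702
Parallel availability: 1 − (1 − 0.970448)(1 − 0.998702) = 0.99996

0.99996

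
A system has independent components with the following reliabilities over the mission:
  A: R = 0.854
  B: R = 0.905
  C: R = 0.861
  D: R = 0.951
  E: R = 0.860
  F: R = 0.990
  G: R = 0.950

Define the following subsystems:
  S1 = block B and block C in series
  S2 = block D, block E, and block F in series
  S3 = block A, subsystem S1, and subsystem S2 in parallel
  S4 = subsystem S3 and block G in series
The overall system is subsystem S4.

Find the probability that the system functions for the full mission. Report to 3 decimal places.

0.944

Series (B and C): 0.90500 × 0.86100 = 0.77921
Series (D, E, and F): 0.95100 × 0.86000 × 0.99000 = 0.80968
Parallel (A, [0.77921], and [0.80968]): 1 − (1 − 0.85400)(1 − 0.77921)(1 − 0.80968) = 0.99386
Series ([0.99386] and G): 0.99386 × 0.95000 = 0.944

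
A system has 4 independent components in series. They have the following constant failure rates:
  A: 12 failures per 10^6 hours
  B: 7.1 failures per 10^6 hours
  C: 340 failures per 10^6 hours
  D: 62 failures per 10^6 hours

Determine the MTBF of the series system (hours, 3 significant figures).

2370

Series of exponential components: λ_sys = Σ λ_i
λ_sys = 0.000012 + 0.0000071 + 0.00034 + 0.000062 = 4.2110e-04 /h
MTBF = 1 / λ_sys = 2370 h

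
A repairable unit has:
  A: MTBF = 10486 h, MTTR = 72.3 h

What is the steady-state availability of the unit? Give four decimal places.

A(A) = MTBF/(MTBF+MTTR) = 10486/(10486+72.3) = 0.9932

0.9932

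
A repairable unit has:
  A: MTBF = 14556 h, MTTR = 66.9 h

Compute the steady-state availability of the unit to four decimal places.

0.9954

A(A) = MTBF/(MTBF+MTTR) = 14556/(14556+66.9) = 0.9954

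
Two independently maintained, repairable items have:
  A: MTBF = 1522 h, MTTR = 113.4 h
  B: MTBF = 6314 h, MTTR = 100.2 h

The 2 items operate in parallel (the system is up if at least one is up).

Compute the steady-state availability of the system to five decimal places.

0.99892

A(A) = MTBF/(MTBF+MTTR) = 1522/(1522+113.4) = 0.930659
A(B) = MTBF/(MTBF+MTTR) = 6314/(6314+100.2) = 0.984378
Parallel availability: 1 − (1 − 0.930659)(1 − 0.984378) = 0.99892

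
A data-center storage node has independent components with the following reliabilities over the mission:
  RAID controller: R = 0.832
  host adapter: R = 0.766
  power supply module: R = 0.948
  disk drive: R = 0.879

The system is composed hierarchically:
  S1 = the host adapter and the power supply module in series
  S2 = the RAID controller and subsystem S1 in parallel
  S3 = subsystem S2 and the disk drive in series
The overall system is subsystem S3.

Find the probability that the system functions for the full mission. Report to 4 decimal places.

Series (host adapter and power supply module): 0.766000 × 0.948000 = 0.726168
Parallel (RAID controller and [0.726168]): 1 − (1 − 0.832000)(1 − 0.726168) = 0.953996
Series ([0.953996] and disk drive): 0.953996 × 0.879000 = 0.8386

0.8386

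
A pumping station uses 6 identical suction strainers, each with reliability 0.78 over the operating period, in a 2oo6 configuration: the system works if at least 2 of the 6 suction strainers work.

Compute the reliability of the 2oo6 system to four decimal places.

0.9975

R = Σ_{i=2}^{6} C(6,i) p^i (1−p)^{6−i} with p = 0.78
C(6,2)·0.78^2·0.22^4 = 0.021378
C(6,3)·0.78^3·0.22^3 = 0.101061
C(6,4)·0.78^4·0.22^2 = 0.268729
C(6,5)·0.78^5·0.22^1 = 0.381107
C(6,6)·0.78^6·0.22^0 = 0.225200
Sum = 0.9975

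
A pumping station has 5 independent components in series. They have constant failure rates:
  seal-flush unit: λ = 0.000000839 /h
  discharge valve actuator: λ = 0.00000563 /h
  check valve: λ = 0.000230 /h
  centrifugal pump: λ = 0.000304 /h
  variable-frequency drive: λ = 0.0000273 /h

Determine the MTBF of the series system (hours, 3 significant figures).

1760

Series of exponential components: λ_sys = Σ λ_i
λ_sys = 0.000000839 + 0.00000563 + 0.000230 + 0.000304 + 0.0000273 = 5.6777e-04 /h
MTBF = 1 / λ_sys = 1760 h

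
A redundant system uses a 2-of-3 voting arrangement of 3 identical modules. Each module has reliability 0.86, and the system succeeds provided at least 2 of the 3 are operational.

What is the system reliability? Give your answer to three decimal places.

R = Σ_{i=2}^{3} C(3,i) p^i (1−p)^{3−i} with p = 0.86
C(3,2)·0.86^2·0.14^1 = 0.31063
C(3,3)·0.86^3·0.14^0 = 0.63606
Sum = 0.947

0.947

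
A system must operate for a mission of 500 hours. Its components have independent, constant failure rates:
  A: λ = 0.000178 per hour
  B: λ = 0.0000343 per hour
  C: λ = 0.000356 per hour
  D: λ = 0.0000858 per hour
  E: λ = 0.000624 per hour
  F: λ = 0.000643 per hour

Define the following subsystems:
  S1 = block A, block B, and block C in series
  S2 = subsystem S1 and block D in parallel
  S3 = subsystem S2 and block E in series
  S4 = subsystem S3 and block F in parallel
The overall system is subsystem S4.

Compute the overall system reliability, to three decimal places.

R(A) = exp(−0.000178 × 500) = 0.91485
R(B) = exp(−0.0000343 × 500) = 0.98300
R(C) = exp(−0.000356 × 500) = 0.83694
R(D) = exp(−0.0000858 × 500) = 0.95801
R(E) = exp(−0.000624 × 500) = 0.73198
R(F) = exp(−0.000643 × 500) = 0.72506
Series (A, B, and C): 0.91485 × 0.98300 × 0.83694 = 0.75266
Parallel ([0.75266] and D): 1 − (1 − 0.75266)(1 − 0.95801) = 0.98961
Series ([0.98961] and E): 0.98961 × 0.73198 = 0.72437
Parallel ([0.72437] and F): 1 − (1 − 0.72437)(1 − 0.72506) = 0.924

0.924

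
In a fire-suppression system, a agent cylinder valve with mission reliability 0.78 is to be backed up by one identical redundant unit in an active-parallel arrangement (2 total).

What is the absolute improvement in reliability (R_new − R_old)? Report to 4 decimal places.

R_before = 0.78
R_after = 1 − (1 − 0.78)^2 = 0.9516
ΔR = 0.9516 − 0.78 = 0.1716

0.1716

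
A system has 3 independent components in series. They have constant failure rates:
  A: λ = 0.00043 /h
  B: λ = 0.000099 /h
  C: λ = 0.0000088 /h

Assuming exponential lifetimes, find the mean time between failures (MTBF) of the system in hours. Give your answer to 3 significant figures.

1860

Series of exponential components: λ_sys = Σ λ_i
λ_sys = 0.00043 + 0.000099 + 0.0000088 = 5.3780e-04 /h
MTBF = 1 / λ_sys = 1860 h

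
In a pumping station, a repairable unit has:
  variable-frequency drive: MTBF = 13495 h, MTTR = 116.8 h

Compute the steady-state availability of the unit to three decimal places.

A(variable-frequency drive) = MTBF/(MTBF+MTTR) = 13495/(13495+116.8) = 0.991

0.991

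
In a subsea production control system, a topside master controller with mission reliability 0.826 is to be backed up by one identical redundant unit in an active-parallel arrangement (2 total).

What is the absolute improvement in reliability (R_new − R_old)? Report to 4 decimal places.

0.1437

R_before = 0.826
R_after = 1 − (1 − 0.826)^2 = 0.9697
ΔR = 0.9697 − 0.826 = 0.1437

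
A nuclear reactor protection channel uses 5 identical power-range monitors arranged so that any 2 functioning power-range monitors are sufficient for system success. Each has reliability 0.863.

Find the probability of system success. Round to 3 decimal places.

0.998

R = Σ_{i=2}^{5} C(5,i) p^i (1−p)^{5−i} with p = 0.863
C(5,2)·0.863^2·0.137^3 = 0.01915
C(5,3)·0.863^3·0.137^2 = 0.12064
C(5,4)·0.863^4·0.137^1 = 0.37996
C(5,5)·0.863^5·0.137^0 = 0.47869
Sum = 0.998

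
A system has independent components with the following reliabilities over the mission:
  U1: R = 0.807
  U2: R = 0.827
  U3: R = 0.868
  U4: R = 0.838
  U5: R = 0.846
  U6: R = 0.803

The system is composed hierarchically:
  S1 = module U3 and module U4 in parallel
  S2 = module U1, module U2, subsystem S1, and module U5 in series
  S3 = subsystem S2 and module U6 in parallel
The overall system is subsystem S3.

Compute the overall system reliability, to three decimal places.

Parallel (U3 and U4): 1 − (1 − 0.86800)(1 − 0.83800) = 0.97862
Series (U1, U2, [0.97862], and U5): 0.80700 × 0.82700 × 0.97862 × 0.84600 = 0.55254
Parallel ([0.55254] and U6): 1 − (1 − 0.55254)(1 − 0.80300) = 0.912

0.912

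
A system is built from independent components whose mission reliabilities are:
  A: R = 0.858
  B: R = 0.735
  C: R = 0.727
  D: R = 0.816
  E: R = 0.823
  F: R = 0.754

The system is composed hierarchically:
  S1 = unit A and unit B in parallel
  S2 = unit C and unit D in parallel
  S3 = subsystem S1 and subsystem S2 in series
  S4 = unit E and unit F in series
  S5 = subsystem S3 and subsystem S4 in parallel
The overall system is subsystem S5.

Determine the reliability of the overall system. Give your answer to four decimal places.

0.9674

Parallel (A and B): 1 − (1 − 0.858000)(1 − 0.735000) = 0.962370
Parallel (C and D): 1 − (1 − 0.727000)(1 − 0.816000) = 0.949768
Series ([0.962370] and [0.949768]): 0.962370 × 0.949768 = 0.914028
Series (E and F): 0.823000 × 0.754000 = 0.620542
Parallel ([0.914028] and [0.620542]): 1 − (1 − 0.914028)(1 − 0.620542) = 0.9674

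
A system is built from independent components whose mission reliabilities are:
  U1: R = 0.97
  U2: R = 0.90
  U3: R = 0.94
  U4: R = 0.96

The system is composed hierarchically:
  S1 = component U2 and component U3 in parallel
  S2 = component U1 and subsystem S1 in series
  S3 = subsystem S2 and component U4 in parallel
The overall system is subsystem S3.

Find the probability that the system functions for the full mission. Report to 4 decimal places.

Parallel (U2 and U3): 1 − (1 − 0.900000)(1 − 0.940000) = 0.994000
Series (U1 and [0.994000]): 0.970000 × 0.994000 = 0.964180
Parallel ([0.964180] and U4): 1 − (1 − 0.964180)(1 − 0.960000) = 0.9986

0.9986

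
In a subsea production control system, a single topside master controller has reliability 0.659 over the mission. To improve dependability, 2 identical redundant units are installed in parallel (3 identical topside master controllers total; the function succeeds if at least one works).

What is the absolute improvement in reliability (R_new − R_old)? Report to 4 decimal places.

0.3013

R_before = 0.659
R_after = 1 − (1 − 0.659)^3 = 0.9603
ΔR = 0.9603 − 0.659 = 0.3013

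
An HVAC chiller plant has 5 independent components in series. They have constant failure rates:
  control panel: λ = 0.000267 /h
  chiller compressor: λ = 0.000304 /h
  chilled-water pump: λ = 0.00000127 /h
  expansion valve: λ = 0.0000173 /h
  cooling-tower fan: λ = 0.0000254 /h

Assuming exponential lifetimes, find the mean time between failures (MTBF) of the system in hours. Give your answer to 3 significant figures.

1630

Series of exponential components: λ_sys = Σ λ_i
λ_sys = 0.000267 + 0.000304 + 0.00000127 + 0.0000173 + 0.0000254 = 6.1497e-04 /h
MTBF = 1 / λ_sys = 1630 h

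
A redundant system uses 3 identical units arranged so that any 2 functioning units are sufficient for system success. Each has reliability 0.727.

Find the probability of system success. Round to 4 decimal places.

R = Σ_{i=2}^{3} C(3,i) p^i (1−p)^{3−i} with p = 0.727
C(3,2)·0.727^2·0.273^1 = 0.432865
C(3,3)·0.727^3·0.273^0 = 0.384241
Sum = 0.8171

0.8171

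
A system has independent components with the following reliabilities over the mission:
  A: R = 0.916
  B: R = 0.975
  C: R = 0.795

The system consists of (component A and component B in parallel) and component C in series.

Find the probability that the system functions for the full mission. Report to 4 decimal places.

Parallel (A and B): 1 − (1 − 0.916000)(1 − 0.975000) = 0.997900
Series ([0.997900] and C): 0.997900 × 0.795000 = 0.7933

0.7933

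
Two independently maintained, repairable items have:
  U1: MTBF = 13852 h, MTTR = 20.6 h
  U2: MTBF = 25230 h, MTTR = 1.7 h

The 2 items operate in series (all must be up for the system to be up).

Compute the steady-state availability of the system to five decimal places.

A(U1) = MTBF/(MTBF+MTTR) = 13852/(13852+20.6) = 0.998515
A(U2) = MTBF/(MTBF+MTTR) = 25230/(25230+1.7) = 0.999933
Series availability: 0.998515 × 0.999933 = 0.99845

0.99845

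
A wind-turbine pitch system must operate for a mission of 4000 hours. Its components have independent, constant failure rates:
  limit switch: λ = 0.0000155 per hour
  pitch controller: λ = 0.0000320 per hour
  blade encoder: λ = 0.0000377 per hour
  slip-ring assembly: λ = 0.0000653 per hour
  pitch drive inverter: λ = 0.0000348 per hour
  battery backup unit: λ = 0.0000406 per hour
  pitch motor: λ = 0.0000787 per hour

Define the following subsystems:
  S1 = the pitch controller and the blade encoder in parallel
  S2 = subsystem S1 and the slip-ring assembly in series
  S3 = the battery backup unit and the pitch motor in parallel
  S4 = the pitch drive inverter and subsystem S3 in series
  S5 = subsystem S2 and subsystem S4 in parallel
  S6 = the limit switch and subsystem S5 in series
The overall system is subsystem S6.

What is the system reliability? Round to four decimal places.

0.9022

R(limit switch) = exp(−0.0000155 × 4000) = 0.939883
R(pitch controller) = exp(−0.0000320 × 4000) = 0.879853
R(blade encoder) = exp(−0.0000377 × 4000) = 0.860020
R(slip-ring assembly) = exp(−0.0000653 × 4000) = 0.770127
R(pitch drive inverter) = exp(−0.0000348 × 4000) = 0.870054
R(battery backup unit) = exp(−0.0000406 × 4000) = 0.850101
R(pitch motor) = exp(−0.0000787 × 4000) = 0.729935
Parallel (pitch controller and blade encoder): 1 − (1 − 0.879853)(1 − 0.860020) = 0.983182
Series ([0.983182] and slip-ring assembly): 0.983182 × 0.770127 = 0.757175
Parallel (battery backup unit and pitch motor): 1 − (1 − 0.850101)(1 − 0.729935) = 0.959518
Series (pitch drive inverter and [0.959518]): 0.870054 × 0.959518 = 0.834832
Parallel ([0.757175] and [0.834832]): 1 − (1 − 0.757175)(1 − 0.834832) = 0.959893
Series (limit switch and [0.959893]): 0.939883 × 0.959893 = 0.9022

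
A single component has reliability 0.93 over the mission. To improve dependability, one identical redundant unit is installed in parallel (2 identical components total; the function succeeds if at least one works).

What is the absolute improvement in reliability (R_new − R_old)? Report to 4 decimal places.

R_before = 0.93
R_after = 1 − (1 − 0.93)^2 = 0.9951
ΔR = 0.9951 − 0.93 = 0.0651

0.0651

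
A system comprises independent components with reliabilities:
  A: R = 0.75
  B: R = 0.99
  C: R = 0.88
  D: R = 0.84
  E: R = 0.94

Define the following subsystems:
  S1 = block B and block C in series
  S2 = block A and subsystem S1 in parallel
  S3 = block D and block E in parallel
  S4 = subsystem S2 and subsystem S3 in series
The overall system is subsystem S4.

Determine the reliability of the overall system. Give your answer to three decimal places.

Series (B and C): 0.99000 × 0.88000 = 0.87120
Parallel (A and [0.87120]): 1 − (1 − 0.75000)(1 − 0.87120) = 0.96780
Parallel (D and E): 1 − (1 − 0.84000)(1 − 0.94000) = 0.99040
Series ([0.96780] and [0.99040]): 0.96780 × 0.99040 = 0.959

0.959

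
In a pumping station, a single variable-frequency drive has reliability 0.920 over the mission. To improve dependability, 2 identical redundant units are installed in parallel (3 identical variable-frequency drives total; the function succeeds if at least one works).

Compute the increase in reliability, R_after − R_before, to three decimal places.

0.079

R_before = 0.920
R_after = 1 − (1 − 0.920)^3 = 0.999
ΔR = 0.999 − 0.920 = 0.079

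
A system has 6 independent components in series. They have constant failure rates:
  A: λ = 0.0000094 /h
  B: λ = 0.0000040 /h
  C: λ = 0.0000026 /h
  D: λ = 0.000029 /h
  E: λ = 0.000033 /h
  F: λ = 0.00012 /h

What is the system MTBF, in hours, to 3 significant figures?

5050

Series of exponential components: λ_sys = Σ λ_i
λ_sys = 0.0000094 + 0.0000040 + 0.0000026 + 0.000029 + 0.000033 + 0.00012 = 1.9800e-04 /h
MTBF = 1 / λ_sys = 5050 h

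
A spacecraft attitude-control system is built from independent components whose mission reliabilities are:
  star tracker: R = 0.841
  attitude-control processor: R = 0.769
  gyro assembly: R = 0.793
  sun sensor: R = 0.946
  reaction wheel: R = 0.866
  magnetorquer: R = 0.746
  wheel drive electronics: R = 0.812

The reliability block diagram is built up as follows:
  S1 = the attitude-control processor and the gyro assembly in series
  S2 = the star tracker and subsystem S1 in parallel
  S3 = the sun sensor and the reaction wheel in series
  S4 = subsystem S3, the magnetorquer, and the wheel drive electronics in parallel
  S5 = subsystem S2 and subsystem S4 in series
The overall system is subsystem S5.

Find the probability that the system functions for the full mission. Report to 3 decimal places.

Series (attitude-control processor and gyro assembly): 0.76900 × 0.79300 = 0.60982
Parallel (star tracker and [0.60982]): 1 − (1 − 0.84100)(1 − 0.60982) = 0.93796
Series (sun sensor and reaction wheel): 0.94600 × 0.86600 = 0.81924
Parallel ([0.81924], magnetorquer, and wheel drive electronics): 1 − (1 − 0.81924)(1 − 0.74600)(1 − 0.81200) = 0.99137
Series ([0.93796] and [0.99137]): 0.93796 × 0.99137 = 0.930

0.930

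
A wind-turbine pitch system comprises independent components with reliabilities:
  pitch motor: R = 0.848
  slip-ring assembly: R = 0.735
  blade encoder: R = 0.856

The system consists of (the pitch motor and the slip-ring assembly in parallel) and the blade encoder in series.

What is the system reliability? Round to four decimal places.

0.8215

Parallel (pitch motor and slip-ring assembly): 1 − (1 − 0.848000)(1 − 0.735000) = 0.959720
Series ([0.959720] and blade encoder): 0.959720 × 0.856000 = 0.8215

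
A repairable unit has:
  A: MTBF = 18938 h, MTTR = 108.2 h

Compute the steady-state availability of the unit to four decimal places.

A(A) = MTBF/(MTBF+MTTR) = 18938/(18938+108.2) = 0.9943

0.9943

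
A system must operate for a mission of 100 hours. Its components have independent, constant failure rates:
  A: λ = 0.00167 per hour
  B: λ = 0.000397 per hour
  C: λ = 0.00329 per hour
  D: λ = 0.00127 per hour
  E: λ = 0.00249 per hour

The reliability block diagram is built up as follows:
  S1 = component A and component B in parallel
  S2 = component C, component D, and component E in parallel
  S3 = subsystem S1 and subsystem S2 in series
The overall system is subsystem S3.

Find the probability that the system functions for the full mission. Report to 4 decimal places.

0.9867

R(A) = exp(−0.00167 × 100) = 0.846200
R(B) = exp(−0.000397 × 100) = 0.961078
R(C) = exp(−0.00329 × 100) = 0.719643
R(D) = exp(−0.00127 × 100) = 0.880734
R(E) = exp(−0.00249 × 100) = 0.779580
Parallel (A and B): 1 − (1 − 0.846200)(1 − 0.961078) = 0.994014
Parallel (C, D, and E): 1 − (1 − 0.719643)(1 − 0.880734)(1 − 0.779580) = 0.992630
Series ([0.994014] and [0.992630]): 0.994014 × 0.992630 = 0.9867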